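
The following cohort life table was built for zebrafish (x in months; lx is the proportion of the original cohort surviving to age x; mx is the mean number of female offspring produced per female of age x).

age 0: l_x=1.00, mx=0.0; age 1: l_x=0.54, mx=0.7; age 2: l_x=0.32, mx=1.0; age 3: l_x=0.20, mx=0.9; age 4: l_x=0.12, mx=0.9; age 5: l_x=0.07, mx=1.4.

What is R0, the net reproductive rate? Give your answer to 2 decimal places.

1.08

lx·mx by age: 0, 0.378, 0.32, 0.18, 0.108, 0.098
R0 = Σ lx·mx = 1.084 → 1.08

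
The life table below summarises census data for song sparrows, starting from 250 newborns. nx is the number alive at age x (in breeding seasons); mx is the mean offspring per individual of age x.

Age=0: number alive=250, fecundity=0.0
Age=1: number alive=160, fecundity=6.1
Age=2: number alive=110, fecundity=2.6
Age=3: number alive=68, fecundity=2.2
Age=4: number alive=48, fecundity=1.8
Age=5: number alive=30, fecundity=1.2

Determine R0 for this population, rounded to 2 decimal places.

lx = nx/n0 = nx/250: 1, 0.64, 0.44, 0.272, 0.192, 0.12
lx·mx by age: 0, 3.904, 1.144, 0.5984, 0.3456, 0.144
R0 = Σ lx·mx = 6.136 → 6.14

6.14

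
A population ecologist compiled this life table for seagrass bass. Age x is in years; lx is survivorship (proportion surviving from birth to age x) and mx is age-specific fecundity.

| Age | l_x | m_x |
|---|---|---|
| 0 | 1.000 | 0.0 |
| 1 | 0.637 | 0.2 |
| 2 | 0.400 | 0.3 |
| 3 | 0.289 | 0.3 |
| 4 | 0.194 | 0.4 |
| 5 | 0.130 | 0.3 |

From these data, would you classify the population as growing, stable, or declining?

R0 = Σ lx·mx = 0 + 0.1274 + 0.12 + 0.0867 + 0.0776 + 0.039 = 0.4507
R0 < 1, so the population is declining.

declining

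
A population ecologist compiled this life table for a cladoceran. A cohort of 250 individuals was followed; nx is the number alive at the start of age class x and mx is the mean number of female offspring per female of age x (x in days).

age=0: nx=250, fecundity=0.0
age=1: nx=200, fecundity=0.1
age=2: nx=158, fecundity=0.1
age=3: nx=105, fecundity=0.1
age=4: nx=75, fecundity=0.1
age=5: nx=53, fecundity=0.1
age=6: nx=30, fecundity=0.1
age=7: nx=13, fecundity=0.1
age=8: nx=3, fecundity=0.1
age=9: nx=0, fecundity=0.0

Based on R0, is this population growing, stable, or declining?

lx = nx/n0 = nx/250: 1, 0.8, 0.632, 0.42, 0.3, 0.212, 0.12, 0.052, 0.012, 0
R0 = Σ lx·mx = 0 + 0.08 + 0.0632 + 0.042 + 0.03 + 0.0212 + 0.012 + 0.0052 + 0.0012 + 0 = 0.2548
R0 < 1, so the population is declining.

declining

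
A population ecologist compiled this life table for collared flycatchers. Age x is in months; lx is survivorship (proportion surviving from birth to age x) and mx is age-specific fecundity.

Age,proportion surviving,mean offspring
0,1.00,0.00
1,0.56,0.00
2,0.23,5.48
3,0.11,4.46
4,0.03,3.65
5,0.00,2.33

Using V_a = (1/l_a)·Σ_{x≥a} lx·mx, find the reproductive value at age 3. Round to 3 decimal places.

5.455

lx·mx for x ≥ 3: 0.4906, 0.1095, 0 → sum = 0.6001
V_3 = 0.6001 / l_3 = 0.6001 / 0.11 = 5.455455… → 5.455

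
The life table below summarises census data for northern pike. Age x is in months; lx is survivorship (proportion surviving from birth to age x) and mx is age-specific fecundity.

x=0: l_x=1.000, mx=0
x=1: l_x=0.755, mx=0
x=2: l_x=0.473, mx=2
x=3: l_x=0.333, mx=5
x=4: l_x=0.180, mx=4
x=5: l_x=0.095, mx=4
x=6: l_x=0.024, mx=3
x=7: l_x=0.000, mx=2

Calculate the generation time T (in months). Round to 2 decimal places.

lx·mx: 0, 0, 0.946, 1.665, 0.72, 0.38, 0.072, 0 → R0 = 3.783
x·lx·mx: 0, 0, 1.892, 4.995, 2.88, 1.9, 0.432, 0 → Σ = 12.099
T = 12.099 / 3.783 = 3.198255… → 3.20

3.20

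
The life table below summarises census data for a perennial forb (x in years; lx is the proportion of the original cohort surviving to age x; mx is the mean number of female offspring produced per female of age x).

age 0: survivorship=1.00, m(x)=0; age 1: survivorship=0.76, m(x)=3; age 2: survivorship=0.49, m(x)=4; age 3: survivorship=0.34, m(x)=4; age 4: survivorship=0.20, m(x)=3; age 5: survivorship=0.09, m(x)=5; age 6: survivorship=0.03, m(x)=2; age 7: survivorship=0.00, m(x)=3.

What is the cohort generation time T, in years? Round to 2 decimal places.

lx·mx: 0, 2.28, 1.96, 1.36, 0.6, 0.45, 0.06, 0 → R0 = 6.71
x·lx·mx: 0, 2.28, 3.92, 4.08, 2.4, 2.25, 0.36, 0 → Σ = 15.29
T = 15.29 / 6.71 = 2.278689… → 2.28

2.28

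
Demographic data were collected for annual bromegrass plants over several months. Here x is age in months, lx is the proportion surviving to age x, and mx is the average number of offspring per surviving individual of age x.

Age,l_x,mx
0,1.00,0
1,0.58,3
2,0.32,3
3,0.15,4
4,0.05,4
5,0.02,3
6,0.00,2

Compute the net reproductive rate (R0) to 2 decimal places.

lx·mx by age: 0, 1.74, 0.96, 0.6, 0.2, 0.06, 0
R0 = Σ lx·mx = 3.56 → 3.56

3.56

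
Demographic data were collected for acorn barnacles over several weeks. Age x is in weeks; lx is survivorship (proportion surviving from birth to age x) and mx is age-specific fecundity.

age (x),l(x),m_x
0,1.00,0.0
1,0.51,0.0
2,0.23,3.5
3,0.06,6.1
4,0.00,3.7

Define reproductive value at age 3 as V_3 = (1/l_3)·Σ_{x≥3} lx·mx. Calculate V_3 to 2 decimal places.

6.10

lx·mx for x ≥ 3: 0.366, 0 → sum = 0.366
V_3 = 0.366 / l_3 = 0.366 / 0.06 = 6.1 → 6.10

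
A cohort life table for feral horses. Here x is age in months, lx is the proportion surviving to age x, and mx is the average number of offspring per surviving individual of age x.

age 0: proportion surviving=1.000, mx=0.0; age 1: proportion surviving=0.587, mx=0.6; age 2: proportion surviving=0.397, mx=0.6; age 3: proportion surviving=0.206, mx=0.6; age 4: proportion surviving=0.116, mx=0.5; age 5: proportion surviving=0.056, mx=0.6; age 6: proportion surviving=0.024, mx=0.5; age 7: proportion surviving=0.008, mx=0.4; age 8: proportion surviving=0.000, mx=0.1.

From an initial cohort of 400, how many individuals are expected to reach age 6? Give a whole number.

10

Expected survivors = N0 · l_6 = 400 × 0.024 = 9.6 → 10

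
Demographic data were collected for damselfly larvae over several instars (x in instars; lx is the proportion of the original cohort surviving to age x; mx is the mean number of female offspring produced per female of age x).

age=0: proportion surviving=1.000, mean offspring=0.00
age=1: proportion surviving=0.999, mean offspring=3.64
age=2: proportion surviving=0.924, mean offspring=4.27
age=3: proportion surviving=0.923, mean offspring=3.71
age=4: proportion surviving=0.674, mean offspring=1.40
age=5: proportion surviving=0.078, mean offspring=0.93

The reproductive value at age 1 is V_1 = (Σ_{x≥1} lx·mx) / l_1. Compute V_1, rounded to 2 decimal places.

lx·mx for x ≥ 1: 3.63636, 3.94548, 3.42433, 0.9436, 0.07254 → sum = 12.02231
V_1 = 12.02231 / l_1 = 12.02231 / 0.999 = 12.034344… → 12.03

12.03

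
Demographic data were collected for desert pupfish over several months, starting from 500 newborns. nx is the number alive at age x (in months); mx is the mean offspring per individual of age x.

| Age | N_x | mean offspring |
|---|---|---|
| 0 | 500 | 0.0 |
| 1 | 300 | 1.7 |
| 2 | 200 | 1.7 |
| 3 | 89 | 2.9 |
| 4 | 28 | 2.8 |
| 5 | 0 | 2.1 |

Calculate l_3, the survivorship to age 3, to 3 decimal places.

0.178

l_3 = n_3/n_0 = 89/500 = 0.178 → 0.178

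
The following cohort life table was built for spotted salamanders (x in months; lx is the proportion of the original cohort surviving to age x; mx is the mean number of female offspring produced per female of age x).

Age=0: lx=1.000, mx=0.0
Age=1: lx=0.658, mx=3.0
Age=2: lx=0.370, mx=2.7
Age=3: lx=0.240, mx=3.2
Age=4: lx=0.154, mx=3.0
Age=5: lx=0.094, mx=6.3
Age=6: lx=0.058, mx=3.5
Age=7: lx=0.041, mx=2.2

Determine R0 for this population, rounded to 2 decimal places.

5.09

lx·mx by age: 0, 1.974, 0.999, 0.768, 0.462, 0.5922, 0.203, 0.0902
R0 = Σ lx·mx = 5.0884 → 5.09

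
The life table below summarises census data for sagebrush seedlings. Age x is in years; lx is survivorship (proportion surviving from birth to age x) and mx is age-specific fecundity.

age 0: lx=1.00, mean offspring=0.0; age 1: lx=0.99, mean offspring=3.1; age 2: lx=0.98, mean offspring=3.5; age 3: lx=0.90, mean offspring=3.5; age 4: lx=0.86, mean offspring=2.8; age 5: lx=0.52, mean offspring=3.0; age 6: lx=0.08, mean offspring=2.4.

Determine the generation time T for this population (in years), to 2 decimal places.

2.75

lx·mx: 0, 3.069, 3.43, 3.15, 2.408, 1.56, 0.192 → R0 = 13.809
x·lx·mx: 0, 3.069, 6.86, 9.45, 9.632, 7.8, 1.152 → Σ = 37.963
T = 37.963 / 13.809 = 2.749149… → 2.75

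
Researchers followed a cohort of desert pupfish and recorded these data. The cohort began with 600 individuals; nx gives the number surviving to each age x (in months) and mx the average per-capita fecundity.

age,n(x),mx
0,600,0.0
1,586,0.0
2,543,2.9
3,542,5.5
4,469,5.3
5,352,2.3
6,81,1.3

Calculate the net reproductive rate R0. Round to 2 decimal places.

lx = nx/n0 = nx/600: 1, 0.97667…, 0.905, 0.90333…, 0.78167…, 0.58667…, 0.135
lx·mx by age: 0, 0, 2.6245, 4.968333…, 4.142833…, 1.349333…, 0.1755
R0 = Σ lx·mx = 13.2605… → 13.26

13.26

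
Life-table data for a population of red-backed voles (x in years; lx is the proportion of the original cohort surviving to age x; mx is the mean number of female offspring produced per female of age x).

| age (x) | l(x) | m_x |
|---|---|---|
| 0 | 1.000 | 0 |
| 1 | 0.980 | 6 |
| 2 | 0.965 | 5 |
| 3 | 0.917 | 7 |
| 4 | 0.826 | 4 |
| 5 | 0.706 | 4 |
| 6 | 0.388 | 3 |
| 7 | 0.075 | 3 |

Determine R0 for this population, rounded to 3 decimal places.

24.641

lx·mx by age: 0, 5.88, 4.825, 6.419, 3.304, 2.824, 1.164, 0.225
R0 = Σ lx·mx = 24.641 → 24.641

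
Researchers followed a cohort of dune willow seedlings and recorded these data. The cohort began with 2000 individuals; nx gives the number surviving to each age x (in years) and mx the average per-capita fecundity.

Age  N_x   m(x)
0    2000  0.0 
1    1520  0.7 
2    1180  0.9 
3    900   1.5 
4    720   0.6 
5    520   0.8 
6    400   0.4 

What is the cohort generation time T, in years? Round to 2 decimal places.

lx = nx/n0 = nx/2000: 1, 0.76, 0.59, 0.45, 0.36, 0.26, 0.2
lx·mx: 0, 0.532, 0.531, 0.675, 0.216, 0.208, 0.08 → R0 = 2.242
x·lx·mx: 0, 0.532, 1.062, 2.025, 0.864, 1.04, 0.48 → Σ = 6.003
T = 6.003 / 2.242 = 2.67752… → 2.68

2.68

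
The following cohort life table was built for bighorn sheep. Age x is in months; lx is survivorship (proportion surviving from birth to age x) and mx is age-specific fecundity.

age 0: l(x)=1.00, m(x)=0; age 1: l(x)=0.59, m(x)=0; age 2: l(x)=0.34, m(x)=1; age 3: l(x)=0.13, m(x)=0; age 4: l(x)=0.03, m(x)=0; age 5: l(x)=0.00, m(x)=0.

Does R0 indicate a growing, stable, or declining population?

R0 = Σ lx·mx = 0 + 0 + 0.34 + 0 + 0 + 0 = 0.34
R0 < 1, so the population is declining.

declining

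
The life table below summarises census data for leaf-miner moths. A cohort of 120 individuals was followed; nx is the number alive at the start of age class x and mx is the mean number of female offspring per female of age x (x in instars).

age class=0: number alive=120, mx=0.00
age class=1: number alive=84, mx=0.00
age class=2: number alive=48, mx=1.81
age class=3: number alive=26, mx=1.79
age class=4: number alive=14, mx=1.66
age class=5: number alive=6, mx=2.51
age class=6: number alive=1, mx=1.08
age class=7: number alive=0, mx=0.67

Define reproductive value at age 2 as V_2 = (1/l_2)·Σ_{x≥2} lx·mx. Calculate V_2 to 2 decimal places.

lx = nx/n0 = nx/120: 1, 0.7, 0.4, 0.21667…, 0.11667…, 0.05, 0.00833…, 0
lx·mx for x ≥ 2: 0.724, 0.387833…, 0.193667…, 0.1255, 0.009…, 0 → sum = 1.44…
V_2 = 1.44… / l_2 = 1.44… / 0.4 = 3.6… → 3.60

3.60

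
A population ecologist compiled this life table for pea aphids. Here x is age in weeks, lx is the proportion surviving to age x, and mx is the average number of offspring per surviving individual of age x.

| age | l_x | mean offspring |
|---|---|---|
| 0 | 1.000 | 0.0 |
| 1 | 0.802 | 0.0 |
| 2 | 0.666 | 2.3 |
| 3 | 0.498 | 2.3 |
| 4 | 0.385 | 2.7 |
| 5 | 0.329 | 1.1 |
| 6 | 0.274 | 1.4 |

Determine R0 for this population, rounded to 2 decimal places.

lx·mx by age: 0, 0, 1.5318, 1.1454, 1.0395, 0.3619, 0.3836
R0 = Σ lx·mx = 4.4622 → 4.46

4.46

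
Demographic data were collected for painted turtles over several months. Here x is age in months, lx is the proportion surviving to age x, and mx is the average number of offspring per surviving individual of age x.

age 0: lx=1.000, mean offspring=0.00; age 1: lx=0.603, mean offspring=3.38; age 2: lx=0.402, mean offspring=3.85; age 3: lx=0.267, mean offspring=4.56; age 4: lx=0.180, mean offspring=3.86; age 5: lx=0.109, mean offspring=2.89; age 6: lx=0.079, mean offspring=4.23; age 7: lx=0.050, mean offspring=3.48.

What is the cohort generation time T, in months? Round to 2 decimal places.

lx·mx: 0, 2.03814, 1.5477, 1.21752, 0.6948, 0.31501, 0.33417, 0.174 → R0 = 6.32134
x·lx·mx: 0, 2.03814, 3.0954, 3.65256, 2.7792, 1.57505, 2.00502, 1.218 → Σ = 16.36337
T = 16.36337 / 6.32134 = 2.588592… → 2.59

2.59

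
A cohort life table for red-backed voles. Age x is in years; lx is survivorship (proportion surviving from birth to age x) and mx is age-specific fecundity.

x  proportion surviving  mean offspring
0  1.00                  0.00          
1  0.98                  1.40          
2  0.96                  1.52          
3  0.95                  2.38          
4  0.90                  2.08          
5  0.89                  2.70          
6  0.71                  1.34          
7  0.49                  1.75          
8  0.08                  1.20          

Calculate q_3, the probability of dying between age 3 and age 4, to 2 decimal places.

0.05

q_3 = (l_3 − l_4) / l_3 = (0.95 − 0.9) / 0.95
     = 0.05 / 0.95 = 0.052632… → 0.05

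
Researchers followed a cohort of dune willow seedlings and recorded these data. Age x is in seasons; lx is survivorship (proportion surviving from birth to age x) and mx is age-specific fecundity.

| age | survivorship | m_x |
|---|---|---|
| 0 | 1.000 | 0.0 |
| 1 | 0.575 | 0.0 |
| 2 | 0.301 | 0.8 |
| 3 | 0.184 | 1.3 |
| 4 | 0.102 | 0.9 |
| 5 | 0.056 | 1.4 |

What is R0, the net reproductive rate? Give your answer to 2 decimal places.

lx·mx by age: 0, 0, 0.2408, 0.2392, 0.0918, 0.0784
R0 = Σ lx·mx = 0.6502 → 0.65

0.65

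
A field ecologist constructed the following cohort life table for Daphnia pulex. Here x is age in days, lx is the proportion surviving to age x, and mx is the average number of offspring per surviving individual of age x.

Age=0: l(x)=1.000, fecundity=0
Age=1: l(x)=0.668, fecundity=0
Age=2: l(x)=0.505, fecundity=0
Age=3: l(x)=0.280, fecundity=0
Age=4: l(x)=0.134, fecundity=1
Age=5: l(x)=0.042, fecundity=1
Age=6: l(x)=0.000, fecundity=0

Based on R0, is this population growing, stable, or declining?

R0 = Σ lx·mx = 0 + 0 + 0 + 0 + 0.134 + 0.042 + 0 = 0.176
R0 < 1, so the population is declining.

declining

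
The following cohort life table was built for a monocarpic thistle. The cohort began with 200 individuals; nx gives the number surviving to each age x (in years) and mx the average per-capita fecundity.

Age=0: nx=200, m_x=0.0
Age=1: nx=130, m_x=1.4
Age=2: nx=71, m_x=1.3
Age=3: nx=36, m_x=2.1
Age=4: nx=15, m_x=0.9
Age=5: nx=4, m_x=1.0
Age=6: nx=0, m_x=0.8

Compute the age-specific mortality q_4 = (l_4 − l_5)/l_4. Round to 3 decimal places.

0.733

lx = nx/n0 = nx/200: 1, 0.65, 0.355, 0.18, 0.075, 0.02, 0
q_4 = (l_4 − l_5) / l_4 = (0.075 − 0.02) / 0.075
     = 0.055 / 0.075 = 0.733333… → 0.733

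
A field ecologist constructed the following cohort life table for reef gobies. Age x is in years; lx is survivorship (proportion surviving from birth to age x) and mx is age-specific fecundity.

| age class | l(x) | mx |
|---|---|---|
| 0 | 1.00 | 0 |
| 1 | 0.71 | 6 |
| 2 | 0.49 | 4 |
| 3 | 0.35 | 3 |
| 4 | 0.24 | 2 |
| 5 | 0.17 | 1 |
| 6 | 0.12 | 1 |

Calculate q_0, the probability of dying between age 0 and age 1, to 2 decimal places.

0.29

q_0 = (l_0 − l_1) / l_0 = (1 − 0.71) / 1
     = 0.29 / 1 = 0.29 → 0.29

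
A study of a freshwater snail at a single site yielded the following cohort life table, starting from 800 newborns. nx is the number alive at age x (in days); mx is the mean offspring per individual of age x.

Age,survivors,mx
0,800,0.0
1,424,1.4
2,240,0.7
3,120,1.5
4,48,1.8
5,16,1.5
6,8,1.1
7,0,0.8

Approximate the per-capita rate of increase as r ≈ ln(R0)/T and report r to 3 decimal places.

lx = nx/n0 = nx/800: 1, 0.53, 0.3, 0.15, 0.06, 0.02, 0.01, 0
R0 = Σ lx·mx = 0 + 0.742 + 0.21 + 0.225 + 0.108 + 0.03 + 0.011 + 0 = 1.326
Σ x·lx·mx = 2.485; T = 2.485/1.326 = 1.87406…
r ≈ ln(R0)/T = ln(1.326)/1.87406… = 0.15056… → 0.151

0.151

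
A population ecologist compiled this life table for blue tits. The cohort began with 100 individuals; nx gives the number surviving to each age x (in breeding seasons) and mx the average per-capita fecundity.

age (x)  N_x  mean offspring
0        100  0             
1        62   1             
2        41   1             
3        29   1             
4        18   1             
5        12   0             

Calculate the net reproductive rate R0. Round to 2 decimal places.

lx = nx/n0 = nx/100: 1, 0.62, 0.41, 0.29, 0.18, 0.12
lx·mx by age: 0, 0.62, 0.41, 0.29, 0.18, 0
R0 = Σ lx·mx = 1.5 → 1.50

1.50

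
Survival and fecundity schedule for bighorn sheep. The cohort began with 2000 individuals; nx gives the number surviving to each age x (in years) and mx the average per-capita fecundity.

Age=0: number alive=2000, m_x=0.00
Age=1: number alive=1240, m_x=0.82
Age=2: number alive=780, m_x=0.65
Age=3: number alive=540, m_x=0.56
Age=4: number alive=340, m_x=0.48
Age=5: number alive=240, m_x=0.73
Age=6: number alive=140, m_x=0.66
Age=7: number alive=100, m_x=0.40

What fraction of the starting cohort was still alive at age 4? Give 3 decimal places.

l_4 = n_4/n_0 = 340/2000 = 0.17 → 0.170

0.170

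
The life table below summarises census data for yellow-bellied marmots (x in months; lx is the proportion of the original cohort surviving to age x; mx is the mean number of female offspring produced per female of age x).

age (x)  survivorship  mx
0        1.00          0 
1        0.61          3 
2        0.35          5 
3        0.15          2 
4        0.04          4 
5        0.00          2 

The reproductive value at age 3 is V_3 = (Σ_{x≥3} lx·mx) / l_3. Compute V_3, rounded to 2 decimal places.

3.07

lx·mx for x ≥ 3: 0.3, 0.16, 0 → sum = 0.46
V_3 = 0.46 / l_3 = 0.46 / 0.15 = 3.066667… → 3.07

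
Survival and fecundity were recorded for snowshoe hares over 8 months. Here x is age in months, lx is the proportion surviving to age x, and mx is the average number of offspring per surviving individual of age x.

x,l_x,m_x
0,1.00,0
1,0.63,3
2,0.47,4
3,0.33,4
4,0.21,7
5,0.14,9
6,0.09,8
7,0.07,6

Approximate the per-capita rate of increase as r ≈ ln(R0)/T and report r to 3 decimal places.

R0 = Σ lx·mx = 0 + 1.89 + 1.88 + 1.32 + 1.47 + 1.26 + 0.72 + 0.42 = 8.96
Σ x·lx·mx = 29.05; T = 29.05/8.96 = 3.24219…
r ≈ ln(R0)/T = ln(8.96)/3.24219… = 0.67632… → 0.676

0.676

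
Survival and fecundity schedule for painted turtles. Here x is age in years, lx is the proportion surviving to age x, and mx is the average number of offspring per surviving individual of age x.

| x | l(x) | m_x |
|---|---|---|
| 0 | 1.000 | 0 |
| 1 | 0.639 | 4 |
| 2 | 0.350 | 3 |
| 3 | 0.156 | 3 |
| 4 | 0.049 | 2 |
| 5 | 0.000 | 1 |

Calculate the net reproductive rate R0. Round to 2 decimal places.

lx·mx by age: 0, 2.556, 1.05, 0.468, 0.098, 0
R0 = Σ lx·mx = 4.172 → 4.17

4.17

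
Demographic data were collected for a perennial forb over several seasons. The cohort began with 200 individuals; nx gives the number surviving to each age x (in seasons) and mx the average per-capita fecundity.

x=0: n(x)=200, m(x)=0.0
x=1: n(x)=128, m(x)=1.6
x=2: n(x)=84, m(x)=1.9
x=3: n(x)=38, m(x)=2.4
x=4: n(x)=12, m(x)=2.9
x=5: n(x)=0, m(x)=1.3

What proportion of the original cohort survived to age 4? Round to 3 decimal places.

l_4 = n_4/n_0 = 12/200 = 0.06 → 0.060

0.060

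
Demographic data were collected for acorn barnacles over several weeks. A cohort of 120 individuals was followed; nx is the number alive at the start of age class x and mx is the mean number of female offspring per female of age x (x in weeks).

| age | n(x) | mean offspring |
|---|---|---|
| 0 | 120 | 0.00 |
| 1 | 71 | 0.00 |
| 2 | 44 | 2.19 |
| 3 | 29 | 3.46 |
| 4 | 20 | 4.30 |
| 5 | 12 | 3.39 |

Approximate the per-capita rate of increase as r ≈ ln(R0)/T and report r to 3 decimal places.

lx = nx/n0 = nx/120: 1, 0.59167…, 0.36667…, 0.24167…, 0.16667…, 0.1
R0 = Σ lx·mx = 0 + 0 + 0.803… + 0.83617… + 0.71667… + 0.339 = 2.694833…
Σ x·lx·mx = 8.676167…; T = 8.676167…/2.694833… = 3.21956…
r ≈ ln(R0)/T = ln(2.694833…)/3.21956… = 0.30791… → 0.308

0.308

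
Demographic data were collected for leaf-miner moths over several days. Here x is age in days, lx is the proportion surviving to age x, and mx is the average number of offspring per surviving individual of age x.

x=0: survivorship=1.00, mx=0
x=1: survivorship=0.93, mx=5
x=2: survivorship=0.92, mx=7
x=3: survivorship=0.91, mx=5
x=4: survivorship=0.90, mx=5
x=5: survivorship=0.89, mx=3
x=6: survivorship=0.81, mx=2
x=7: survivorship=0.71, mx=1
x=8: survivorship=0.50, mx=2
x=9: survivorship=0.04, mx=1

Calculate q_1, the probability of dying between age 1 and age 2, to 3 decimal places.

0.011

q_1 = (l_1 − l_2) / l_1 = (0.93 − 0.92) / 0.93
     = 0.01 / 0.93 = 0.010753… → 0.011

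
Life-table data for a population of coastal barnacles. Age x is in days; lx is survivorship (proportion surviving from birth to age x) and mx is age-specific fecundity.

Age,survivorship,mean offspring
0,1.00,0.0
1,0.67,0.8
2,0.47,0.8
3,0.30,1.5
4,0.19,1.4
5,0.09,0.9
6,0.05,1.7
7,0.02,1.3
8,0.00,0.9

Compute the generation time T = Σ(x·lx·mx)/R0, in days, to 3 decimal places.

2.637

lx·mx: 0, 0.536, 0.376, 0.45, 0.266, 0.081, 0.085, 0.026, 0 → R0 = 1.82
x·lx·mx: 0, 0.536, 0.752, 1.35, 1.064, 0.405, 0.51, 0.182, 0 → Σ = 4.799
T = 4.799 / 1.82 = 2.636813… → 2.637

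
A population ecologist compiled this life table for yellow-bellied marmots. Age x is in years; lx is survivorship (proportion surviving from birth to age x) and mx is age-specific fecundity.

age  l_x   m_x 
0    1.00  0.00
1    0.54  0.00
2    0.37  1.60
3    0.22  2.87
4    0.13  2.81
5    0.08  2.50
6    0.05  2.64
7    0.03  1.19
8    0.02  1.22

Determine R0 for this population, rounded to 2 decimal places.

1.98

lx·mx by age: 0, 0, 0.592, 0.6314, 0.3653, 0.2, 0.132, 0.0357, 0.0244
R0 = Σ lx·mx = 1.9808 → 1.98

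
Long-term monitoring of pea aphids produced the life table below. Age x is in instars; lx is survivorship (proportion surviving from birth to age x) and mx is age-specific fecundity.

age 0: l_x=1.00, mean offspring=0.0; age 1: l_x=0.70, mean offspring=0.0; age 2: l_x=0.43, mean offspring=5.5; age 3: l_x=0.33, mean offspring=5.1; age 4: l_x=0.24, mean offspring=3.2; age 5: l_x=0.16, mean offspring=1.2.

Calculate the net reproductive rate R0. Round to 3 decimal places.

5.008

lx·mx by age: 0, 0, 2.365, 1.683, 0.768, 0.192
R0 = Σ lx·mx = 5.008 → 5.008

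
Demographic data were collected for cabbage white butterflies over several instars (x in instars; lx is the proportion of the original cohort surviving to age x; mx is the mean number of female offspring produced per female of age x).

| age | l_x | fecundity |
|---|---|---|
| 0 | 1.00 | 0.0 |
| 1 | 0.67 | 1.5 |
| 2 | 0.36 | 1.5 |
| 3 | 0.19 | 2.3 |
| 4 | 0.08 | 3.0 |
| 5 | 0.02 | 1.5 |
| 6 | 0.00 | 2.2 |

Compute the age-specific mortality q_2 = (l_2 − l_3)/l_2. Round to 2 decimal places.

0.47

q_2 = (l_2 − l_3) / l_2 = (0.36 − 0.19) / 0.36
     = 0.17 / 0.36 = 0.472222… → 0.47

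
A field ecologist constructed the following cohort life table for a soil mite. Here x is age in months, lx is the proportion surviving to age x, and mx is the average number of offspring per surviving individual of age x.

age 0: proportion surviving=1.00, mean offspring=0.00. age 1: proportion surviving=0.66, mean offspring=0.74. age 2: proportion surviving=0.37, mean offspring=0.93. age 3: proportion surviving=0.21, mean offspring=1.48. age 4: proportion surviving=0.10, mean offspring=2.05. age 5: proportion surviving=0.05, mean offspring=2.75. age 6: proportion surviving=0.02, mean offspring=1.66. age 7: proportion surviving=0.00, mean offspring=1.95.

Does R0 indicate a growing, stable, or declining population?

growing

R0 = Σ lx·mx = 0 + 0.4884 + 0.3441 + 0.3108 + 0.205 + 0.1375 + 0.0332 + 0 = 1.519
R0 > 1, so the population is growing.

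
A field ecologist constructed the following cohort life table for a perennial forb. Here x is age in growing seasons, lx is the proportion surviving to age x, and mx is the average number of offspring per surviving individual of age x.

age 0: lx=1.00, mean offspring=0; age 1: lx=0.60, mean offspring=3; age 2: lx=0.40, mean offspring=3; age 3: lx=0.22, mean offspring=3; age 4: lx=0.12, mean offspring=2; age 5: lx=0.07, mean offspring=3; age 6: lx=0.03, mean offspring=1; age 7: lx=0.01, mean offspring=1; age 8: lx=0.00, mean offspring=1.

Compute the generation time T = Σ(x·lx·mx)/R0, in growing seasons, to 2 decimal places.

2.03

lx·mx: 0, 1.8, 1.2, 0.66, 0.24, 0.21, 0.03, 0.01, 0 → R0 = 4.15
x·lx·mx: 0, 1.8, 2.4, 1.98, 0.96, 1.05, 0.18, 0.07, 0 → Σ = 8.44
T = 8.44 / 4.15 = 2.033735… → 2.03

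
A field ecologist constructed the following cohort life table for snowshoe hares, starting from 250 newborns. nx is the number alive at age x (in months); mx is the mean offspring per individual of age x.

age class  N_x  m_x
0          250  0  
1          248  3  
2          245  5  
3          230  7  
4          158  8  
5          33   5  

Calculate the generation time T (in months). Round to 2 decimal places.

2.78

lx = nx/n0 = nx/250: 1, 0.992, 0.98, 0.92, 0.632, 0.132
lx·mx: 0, 2.976, 4.9, 6.44, 5.056, 0.66 → R0 = 20.032
x·lx·mx: 0, 2.976, 9.8, 19.32, 20.224, 3.3 → Σ = 55.62
T = 55.62 / 20.032 = 2.776558… → 2.78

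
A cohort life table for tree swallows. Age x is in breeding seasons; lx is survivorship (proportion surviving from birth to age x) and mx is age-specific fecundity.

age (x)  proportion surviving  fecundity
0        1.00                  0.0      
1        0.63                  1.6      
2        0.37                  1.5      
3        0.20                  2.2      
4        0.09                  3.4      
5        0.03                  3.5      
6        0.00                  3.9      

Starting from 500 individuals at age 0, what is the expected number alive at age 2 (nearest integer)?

185

Expected survivors = N0 · l_2 = 500 × 0.37 = 185 → 185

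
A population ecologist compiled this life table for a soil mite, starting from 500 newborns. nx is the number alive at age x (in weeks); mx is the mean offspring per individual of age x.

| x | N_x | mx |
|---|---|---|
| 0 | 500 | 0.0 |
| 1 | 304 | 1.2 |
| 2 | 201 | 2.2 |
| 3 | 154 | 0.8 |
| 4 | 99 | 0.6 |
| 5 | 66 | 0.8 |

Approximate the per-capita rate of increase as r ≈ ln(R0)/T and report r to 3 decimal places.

lx = nx/n0 = nx/500: 1, 0.608, 0.402, 0.308, 0.198, 0.132
R0 = Σ lx·mx = 0 + 0.7296 + 0.8844 + 0.2464 + 0.1188 + 0.1056 = 2.0848
Σ x·lx·mx = 4.2408; T = 4.2408/2.0848 = 2.03415…
r ≈ ln(R0)/T = ln(2.0848)/2.03415… = 0.36117… → 0.361

0.361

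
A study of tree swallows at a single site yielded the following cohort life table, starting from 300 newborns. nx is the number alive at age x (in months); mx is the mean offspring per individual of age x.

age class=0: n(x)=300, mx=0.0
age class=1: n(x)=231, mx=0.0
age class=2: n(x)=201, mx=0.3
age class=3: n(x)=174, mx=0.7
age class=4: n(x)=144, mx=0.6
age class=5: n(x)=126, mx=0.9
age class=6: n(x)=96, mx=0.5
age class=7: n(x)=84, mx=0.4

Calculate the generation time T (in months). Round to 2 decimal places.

4.15

lx = nx/n0 = nx/300: 1, 0.77, 0.67, 0.58, 0.48, 0.42, 0.32, 0.28
lx·mx: 0, 0, 0.201, 0.406, 0.288, 0.378, 0.16, 0.112 → R0 = 1.545
x·lx·mx: 0, 0, 0.402, 1.218, 1.152, 1.89, 0.96, 0.784 → Σ = 6.406
T = 6.406 / 1.545 = 4.146278… → 4.15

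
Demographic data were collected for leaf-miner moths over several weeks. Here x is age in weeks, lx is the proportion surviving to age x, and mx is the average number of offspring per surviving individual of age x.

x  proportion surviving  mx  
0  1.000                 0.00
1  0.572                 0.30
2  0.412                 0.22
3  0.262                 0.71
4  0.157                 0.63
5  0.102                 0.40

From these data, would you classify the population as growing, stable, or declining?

R0 = Σ lx·mx = 0 + 0.1716 + 0.09064 + 0.18602 + 0.09891 + 0.0408 = 0.58797
R0 < 1, so the population is declining.

declining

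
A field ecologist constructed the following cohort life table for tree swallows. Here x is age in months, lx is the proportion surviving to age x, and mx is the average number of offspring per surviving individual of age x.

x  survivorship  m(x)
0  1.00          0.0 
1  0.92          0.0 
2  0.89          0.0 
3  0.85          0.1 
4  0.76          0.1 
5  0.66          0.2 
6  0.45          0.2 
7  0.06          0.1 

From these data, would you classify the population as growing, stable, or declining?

declining

R0 = Σ lx·mx = 0 + 0 + 0 + 0.085 + 0.076 + 0.132 + 0.09 + 0.006 = 0.389
R0 < 1, so the population is declining.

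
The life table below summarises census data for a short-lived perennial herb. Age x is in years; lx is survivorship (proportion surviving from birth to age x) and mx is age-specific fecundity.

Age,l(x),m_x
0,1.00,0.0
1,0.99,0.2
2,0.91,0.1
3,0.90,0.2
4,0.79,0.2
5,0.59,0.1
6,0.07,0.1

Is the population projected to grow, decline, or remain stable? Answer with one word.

declining

R0 = Σ lx·mx = 0 + 0.198 + 0.091 + 0.18 + 0.158 + 0.059 + 0.007 = 0.693
R0 < 1, so the population is declining.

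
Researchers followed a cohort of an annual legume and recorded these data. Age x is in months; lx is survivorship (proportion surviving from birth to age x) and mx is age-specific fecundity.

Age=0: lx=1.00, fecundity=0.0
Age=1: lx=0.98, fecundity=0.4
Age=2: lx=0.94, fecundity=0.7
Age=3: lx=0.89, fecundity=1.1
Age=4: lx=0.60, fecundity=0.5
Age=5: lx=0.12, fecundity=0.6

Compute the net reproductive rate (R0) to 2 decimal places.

2.40

lx·mx by age: 0, 0.392, 0.658, 0.979, 0.3, 0.072
R0 = Σ lx·mx = 2.401 → 2.40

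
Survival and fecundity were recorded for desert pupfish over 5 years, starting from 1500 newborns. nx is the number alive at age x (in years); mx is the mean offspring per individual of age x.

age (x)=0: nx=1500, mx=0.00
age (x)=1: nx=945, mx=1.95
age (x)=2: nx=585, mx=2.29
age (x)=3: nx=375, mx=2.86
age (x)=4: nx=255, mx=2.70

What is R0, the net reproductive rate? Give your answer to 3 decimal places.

3.296

lx = nx/n0 = nx/1500: 1, 0.63, 0.39, 0.25, 0.17
lx·mx by age: 0, 1.2285, 0.8931, 0.715, 0.459
R0 = Σ lx·mx = 3.2956 → 3.296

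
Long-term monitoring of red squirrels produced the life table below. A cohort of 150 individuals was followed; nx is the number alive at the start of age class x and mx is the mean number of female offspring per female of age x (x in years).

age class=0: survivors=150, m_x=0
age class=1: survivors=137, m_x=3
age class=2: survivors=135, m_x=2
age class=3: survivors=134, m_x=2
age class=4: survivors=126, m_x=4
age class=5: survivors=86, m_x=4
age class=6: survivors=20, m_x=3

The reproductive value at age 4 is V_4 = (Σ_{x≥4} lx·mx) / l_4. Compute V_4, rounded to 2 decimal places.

7.21

lx = nx/n0 = nx/150: 1, 0.91333…, 0.9, 0.89333…, 0.84, 0.57333…, 0.13333…
lx·mx for x ≥ 4: 3.36, 2.293333…, 0.4… → sum = 6.053333…
V_4 = 6.053333… / l_4 = 6.053333… / 0.84 = 7.206349… → 7.21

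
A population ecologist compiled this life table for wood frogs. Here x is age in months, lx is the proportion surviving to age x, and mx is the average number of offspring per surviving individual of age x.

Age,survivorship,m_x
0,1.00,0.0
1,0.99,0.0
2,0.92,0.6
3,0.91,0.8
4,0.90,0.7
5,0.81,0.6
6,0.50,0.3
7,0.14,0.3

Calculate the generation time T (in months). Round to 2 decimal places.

lx·mx: 0, 0, 0.552, 0.728, 0.63, 0.486, 0.15, 0.042 → R0 = 2.588
x·lx·mx: 0, 0, 1.104, 2.184, 2.52, 2.43, 0.9, 0.294 → Σ = 9.432
T = 9.432 / 2.588 = 3.644513… → 3.64

3.64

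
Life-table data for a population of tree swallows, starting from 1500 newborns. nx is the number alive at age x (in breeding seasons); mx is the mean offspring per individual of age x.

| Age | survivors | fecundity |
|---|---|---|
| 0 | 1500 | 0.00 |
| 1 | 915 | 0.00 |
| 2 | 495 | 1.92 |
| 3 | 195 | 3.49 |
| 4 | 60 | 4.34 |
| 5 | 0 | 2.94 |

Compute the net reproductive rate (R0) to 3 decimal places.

1.261

lx = nx/n0 = nx/1500: 1, 0.61, 0.33, 0.13, 0.04, 0
lx·mx by age: 0, 0, 0.6336, 0.4537, 0.1736, 0
R0 = Σ lx·mx = 1.2609 → 1.261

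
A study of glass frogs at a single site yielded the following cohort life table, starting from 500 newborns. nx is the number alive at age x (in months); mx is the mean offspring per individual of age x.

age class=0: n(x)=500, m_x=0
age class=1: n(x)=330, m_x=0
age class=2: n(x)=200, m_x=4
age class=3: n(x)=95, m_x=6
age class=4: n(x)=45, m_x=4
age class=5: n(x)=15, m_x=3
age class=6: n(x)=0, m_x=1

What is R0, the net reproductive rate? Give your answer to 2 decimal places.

lx = nx/n0 = nx/500: 1, 0.66, 0.4, 0.19, 0.09, 0.03, 0
lx·mx by age: 0, 0, 1.6, 1.14, 0.36, 0.09, 0
R0 = Σ lx·mx = 3.19 → 3.19

3.19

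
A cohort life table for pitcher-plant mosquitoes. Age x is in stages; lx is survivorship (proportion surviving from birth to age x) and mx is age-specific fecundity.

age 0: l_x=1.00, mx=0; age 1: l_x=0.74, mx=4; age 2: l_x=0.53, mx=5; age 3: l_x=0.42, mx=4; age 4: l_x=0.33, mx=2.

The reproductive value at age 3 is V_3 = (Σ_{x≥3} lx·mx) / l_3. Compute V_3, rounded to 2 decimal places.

5.57

lx·mx for x ≥ 3: 1.68, 0.66 → sum = 2.34
V_3 = 2.34 / l_3 = 2.34 / 0.42 = 5.571429… → 5.57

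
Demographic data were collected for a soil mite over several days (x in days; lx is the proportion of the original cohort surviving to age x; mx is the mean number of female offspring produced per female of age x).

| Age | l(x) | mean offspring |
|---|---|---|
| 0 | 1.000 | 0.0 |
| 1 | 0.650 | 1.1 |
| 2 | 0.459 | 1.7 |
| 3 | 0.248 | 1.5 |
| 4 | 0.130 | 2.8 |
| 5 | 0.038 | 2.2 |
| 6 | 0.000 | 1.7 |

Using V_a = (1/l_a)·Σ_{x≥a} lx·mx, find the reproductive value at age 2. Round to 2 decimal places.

lx·mx for x ≥ 2: 0.7803, 0.372, 0.364, 0.0836, 0 → sum = 1.5999
V_2 = 1.5999 / l_2 = 1.5999 / 0.459 = 3.485621… → 3.49

3.49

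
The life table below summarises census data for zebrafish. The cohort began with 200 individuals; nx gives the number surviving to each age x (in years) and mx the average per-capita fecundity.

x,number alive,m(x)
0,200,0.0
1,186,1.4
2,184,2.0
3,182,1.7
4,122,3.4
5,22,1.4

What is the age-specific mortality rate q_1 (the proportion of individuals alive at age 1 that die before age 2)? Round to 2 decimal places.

0.01

lx = nx/n0 = nx/200: 1, 0.93, 0.92, 0.91, 0.61, 0.11
q_1 = (l_1 − l_2) / l_1 = (0.93 − 0.92) / 0.93
     = 0.01 / 0.93 = 0.010753… → 0.01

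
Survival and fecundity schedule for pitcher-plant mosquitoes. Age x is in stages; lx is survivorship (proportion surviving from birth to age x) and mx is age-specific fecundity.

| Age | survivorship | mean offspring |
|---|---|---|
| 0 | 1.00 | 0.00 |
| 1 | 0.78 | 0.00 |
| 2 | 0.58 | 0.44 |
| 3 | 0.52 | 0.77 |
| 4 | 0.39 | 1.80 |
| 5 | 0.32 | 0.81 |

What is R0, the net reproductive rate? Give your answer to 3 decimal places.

1.617

lx·mx by age: 0, 0, 0.2552, 0.4004, 0.702, 0.2592
R0 = Σ lx·mx = 1.6168 → 1.617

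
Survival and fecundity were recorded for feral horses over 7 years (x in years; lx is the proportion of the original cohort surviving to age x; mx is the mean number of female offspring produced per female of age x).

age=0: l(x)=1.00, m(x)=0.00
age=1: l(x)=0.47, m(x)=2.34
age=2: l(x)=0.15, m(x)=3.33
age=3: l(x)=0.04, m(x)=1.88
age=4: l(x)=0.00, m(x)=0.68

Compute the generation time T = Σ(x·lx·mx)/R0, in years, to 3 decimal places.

1.388

lx·mx: 0, 1.0998, 0.4995, 0.0752, 0 → R0 = 1.6745
x·lx·mx: 0, 1.0998, 0.999, 0.2256, 0 → Σ = 2.3244
T = 2.3244 / 1.6745 = 1.388116… → 1.388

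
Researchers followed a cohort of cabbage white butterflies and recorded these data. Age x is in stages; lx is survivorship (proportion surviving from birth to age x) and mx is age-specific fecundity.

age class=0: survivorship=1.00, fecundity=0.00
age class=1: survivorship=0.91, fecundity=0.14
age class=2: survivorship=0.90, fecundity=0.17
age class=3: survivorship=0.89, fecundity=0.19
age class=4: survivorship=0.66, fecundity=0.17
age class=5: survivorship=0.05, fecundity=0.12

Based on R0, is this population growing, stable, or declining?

declining

R0 = Σ lx·mx = 0 + 0.1274 + 0.153 + 0.1691 + 0.1122 + 0.006 = 0.5677
R0 < 1, so the population is declining.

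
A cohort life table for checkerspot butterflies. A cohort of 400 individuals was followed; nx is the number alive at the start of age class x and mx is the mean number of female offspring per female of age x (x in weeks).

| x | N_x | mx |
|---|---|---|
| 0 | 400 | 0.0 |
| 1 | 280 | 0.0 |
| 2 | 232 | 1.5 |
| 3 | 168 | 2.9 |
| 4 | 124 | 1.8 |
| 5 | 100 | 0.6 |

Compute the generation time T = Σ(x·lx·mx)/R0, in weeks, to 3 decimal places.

lx = nx/n0 = nx/400: 1, 0.7, 0.58, 0.42, 0.31, 0.25
lx·mx: 0, 0, 0.87, 1.218, 0.558, 0.15 → R0 = 2.796
x·lx·mx: 0, 0, 1.74, 3.654, 2.232, 0.75 → Σ = 8.376
T = 8.376 / 2.796 = 2.995708… → 2.996

2.996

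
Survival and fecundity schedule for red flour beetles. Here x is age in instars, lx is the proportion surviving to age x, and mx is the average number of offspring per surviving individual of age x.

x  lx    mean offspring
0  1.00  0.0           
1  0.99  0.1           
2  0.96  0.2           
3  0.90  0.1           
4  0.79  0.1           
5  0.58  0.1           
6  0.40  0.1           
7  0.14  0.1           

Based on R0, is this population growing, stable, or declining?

declining

R0 = Σ lx·mx = 0 + 0.099 + 0.192 + 0.09 + 0.079 + 0.058 + 0.04 + 0.014 = 0.572
R0 < 1, so the population is declining.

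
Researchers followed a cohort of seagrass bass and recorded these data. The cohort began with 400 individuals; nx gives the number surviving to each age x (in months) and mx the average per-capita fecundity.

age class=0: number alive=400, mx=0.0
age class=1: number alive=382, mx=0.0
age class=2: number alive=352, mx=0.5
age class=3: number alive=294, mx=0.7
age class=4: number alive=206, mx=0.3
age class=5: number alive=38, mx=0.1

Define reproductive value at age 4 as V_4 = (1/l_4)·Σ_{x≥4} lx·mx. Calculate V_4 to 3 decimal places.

0.318

lx = nx/n0 = nx/400: 1, 0.955, 0.88, 0.735, 0.515, 0.095
lx·mx for x ≥ 4: 0.1545, 0.0095 → sum = 0.164
V_4 = 0.164 / l_4 = 0.164 / 0.515 = 0.318447… → 0.318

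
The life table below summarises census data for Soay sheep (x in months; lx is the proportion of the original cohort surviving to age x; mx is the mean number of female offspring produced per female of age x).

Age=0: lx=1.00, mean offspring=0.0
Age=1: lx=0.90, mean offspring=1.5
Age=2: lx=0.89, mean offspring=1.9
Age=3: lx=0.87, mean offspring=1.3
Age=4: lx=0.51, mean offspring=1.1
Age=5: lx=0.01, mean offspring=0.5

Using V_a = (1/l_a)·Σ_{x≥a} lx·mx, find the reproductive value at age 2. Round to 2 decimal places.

3.81

lx·mx for x ≥ 2: 1.691, 1.131, 0.561, 0.005 → sum = 3.388
V_2 = 3.388 / l_2 = 3.388 / 0.89 = 3.806742… → 3.81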